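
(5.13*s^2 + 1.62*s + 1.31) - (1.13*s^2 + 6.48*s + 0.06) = 4.0*s^2 - 4.86*s + 1.25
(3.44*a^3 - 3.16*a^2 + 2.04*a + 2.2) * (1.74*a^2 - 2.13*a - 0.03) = 5.9856*a^5 - 12.8256*a^4 + 10.1772*a^3 - 0.4224*a^2 - 4.7472*a - 0.066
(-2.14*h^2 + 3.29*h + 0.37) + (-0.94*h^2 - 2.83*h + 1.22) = -3.08*h^2 + 0.46*h + 1.59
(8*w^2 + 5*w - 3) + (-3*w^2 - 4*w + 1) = 5*w^2 + w - 2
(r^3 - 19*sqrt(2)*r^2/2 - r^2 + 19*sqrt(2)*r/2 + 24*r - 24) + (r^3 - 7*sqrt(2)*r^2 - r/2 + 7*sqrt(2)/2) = 2*r^3 - 33*sqrt(2)*r^2/2 - r^2 + 19*sqrt(2)*r/2 + 47*r/2 - 24 + 7*sqrt(2)/2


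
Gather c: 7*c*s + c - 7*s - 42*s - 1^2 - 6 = c*(7*s + 1) - 49*s - 7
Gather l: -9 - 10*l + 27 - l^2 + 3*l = -l^2 - 7*l + 18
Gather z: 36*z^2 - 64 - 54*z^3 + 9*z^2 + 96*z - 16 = -54*z^3 + 45*z^2 + 96*z - 80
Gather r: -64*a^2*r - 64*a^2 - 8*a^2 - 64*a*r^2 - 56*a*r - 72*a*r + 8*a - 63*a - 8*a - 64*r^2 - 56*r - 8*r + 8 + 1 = -72*a^2 - 63*a + r^2*(-64*a - 64) + r*(-64*a^2 - 128*a - 64) + 9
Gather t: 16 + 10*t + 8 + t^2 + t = t^2 + 11*t + 24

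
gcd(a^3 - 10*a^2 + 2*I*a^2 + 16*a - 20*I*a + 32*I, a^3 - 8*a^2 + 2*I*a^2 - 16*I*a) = a^2 + a*(-8 + 2*I) - 16*I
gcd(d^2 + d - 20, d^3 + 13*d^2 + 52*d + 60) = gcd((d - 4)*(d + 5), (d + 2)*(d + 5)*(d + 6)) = d + 5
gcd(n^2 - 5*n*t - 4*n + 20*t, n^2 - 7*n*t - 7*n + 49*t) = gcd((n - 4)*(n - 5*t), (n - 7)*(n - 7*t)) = 1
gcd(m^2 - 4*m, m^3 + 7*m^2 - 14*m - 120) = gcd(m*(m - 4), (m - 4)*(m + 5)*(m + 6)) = m - 4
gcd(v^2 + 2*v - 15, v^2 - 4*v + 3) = v - 3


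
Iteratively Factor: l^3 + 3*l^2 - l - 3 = (l - 1)*(l^2 + 4*l + 3) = (l - 1)*(l + 1)*(l + 3)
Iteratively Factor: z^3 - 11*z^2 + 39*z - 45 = (z - 5)*(z^2 - 6*z + 9) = (z - 5)*(z - 3)*(z - 3)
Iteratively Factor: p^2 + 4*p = (p)*(p + 4)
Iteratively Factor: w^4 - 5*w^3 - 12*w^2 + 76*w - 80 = (w - 2)*(w^3 - 3*w^2 - 18*w + 40) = (w - 2)*(w + 4)*(w^2 - 7*w + 10) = (w - 5)*(w - 2)*(w + 4)*(w - 2)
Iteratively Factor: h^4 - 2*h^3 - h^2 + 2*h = (h - 1)*(h^3 - h^2 - 2*h) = (h - 2)*(h - 1)*(h^2 + h) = h*(h - 2)*(h - 1)*(h + 1)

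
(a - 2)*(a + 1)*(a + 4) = a^3 + 3*a^2 - 6*a - 8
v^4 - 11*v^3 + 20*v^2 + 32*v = v*(v - 8)*(v - 4)*(v + 1)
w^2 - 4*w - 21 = (w - 7)*(w + 3)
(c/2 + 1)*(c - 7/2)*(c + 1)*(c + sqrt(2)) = c^4/2 - c^3/4 + sqrt(2)*c^3/2 - 17*c^2/4 - sqrt(2)*c^2/4 - 17*sqrt(2)*c/4 - 7*c/2 - 7*sqrt(2)/2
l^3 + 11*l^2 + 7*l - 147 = (l - 3)*(l + 7)^2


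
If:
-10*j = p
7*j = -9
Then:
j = -9/7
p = 90/7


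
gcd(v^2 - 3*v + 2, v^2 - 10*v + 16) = v - 2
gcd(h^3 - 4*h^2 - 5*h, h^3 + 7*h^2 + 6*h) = h^2 + h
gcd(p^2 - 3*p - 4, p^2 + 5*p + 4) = p + 1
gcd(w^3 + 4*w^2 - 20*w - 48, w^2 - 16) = w - 4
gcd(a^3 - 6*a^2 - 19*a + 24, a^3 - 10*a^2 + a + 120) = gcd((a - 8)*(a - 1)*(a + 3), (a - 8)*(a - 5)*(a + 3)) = a^2 - 5*a - 24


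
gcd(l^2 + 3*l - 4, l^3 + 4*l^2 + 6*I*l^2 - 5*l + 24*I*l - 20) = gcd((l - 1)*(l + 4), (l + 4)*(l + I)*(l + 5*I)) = l + 4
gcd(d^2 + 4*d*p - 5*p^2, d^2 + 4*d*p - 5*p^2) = -d^2 - 4*d*p + 5*p^2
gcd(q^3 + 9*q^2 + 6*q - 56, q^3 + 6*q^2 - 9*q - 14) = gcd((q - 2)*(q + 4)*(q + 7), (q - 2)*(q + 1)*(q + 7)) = q^2 + 5*q - 14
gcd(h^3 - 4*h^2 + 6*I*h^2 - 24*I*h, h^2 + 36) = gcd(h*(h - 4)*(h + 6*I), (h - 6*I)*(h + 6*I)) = h + 6*I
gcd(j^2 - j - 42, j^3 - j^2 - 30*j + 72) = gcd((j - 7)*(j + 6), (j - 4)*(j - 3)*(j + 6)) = j + 6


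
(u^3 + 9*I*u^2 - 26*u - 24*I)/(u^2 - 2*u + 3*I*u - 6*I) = (u^2 + 6*I*u - 8)/(u - 2)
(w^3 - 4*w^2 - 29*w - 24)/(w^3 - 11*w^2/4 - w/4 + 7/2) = 4*(w^2 - 5*w - 24)/(4*w^2 - 15*w + 14)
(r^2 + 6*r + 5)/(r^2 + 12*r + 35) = (r + 1)/(r + 7)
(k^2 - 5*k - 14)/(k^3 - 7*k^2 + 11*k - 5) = (k^2 - 5*k - 14)/(k^3 - 7*k^2 + 11*k - 5)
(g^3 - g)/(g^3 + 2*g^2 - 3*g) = (g + 1)/(g + 3)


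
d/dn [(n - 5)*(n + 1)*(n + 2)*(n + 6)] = 4*n^3 + 12*n^2 - 50*n - 88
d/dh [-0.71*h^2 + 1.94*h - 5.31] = 1.94 - 1.42*h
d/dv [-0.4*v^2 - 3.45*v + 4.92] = -0.8*v - 3.45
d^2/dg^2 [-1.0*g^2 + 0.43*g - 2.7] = -2.00000000000000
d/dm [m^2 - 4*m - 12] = 2*m - 4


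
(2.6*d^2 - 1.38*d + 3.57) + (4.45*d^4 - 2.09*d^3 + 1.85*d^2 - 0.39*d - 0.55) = 4.45*d^4 - 2.09*d^3 + 4.45*d^2 - 1.77*d + 3.02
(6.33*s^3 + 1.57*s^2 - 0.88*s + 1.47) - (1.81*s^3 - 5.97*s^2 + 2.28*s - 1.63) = 4.52*s^3 + 7.54*s^2 - 3.16*s + 3.1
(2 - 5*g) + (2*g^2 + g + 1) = 2*g^2 - 4*g + 3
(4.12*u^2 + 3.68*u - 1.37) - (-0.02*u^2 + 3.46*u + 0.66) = 4.14*u^2 + 0.22*u - 2.03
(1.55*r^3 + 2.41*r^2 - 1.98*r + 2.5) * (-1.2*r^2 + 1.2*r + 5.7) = -1.86*r^5 - 1.032*r^4 + 14.103*r^3 + 8.361*r^2 - 8.286*r + 14.25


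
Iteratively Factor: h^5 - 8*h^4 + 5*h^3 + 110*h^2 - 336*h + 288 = (h - 2)*(h^4 - 6*h^3 - 7*h^2 + 96*h - 144) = (h - 3)*(h - 2)*(h^3 - 3*h^2 - 16*h + 48) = (h - 3)^2*(h - 2)*(h^2 - 16) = (h - 3)^2*(h - 2)*(h + 4)*(h - 4)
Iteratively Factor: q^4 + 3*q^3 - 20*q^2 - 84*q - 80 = (q - 5)*(q^3 + 8*q^2 + 20*q + 16) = (q - 5)*(q + 4)*(q^2 + 4*q + 4) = (q - 5)*(q + 2)*(q + 4)*(q + 2)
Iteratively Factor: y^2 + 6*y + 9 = (y + 3)*(y + 3)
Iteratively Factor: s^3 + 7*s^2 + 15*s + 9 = (s + 3)*(s^2 + 4*s + 3) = (s + 3)^2*(s + 1)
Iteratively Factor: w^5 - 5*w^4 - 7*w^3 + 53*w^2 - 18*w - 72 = (w - 2)*(w^4 - 3*w^3 - 13*w^2 + 27*w + 36) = (w - 2)*(w + 3)*(w^3 - 6*w^2 + 5*w + 12) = (w - 4)*(w - 2)*(w + 3)*(w^2 - 2*w - 3) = (w - 4)*(w - 2)*(w + 1)*(w + 3)*(w - 3)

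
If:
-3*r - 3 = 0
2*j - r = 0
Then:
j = -1/2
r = -1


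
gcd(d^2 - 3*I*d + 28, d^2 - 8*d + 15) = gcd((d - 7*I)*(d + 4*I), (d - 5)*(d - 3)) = 1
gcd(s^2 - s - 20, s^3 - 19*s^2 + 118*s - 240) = s - 5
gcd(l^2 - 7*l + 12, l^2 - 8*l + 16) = l - 4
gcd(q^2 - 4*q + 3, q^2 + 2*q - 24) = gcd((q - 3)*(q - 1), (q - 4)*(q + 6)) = 1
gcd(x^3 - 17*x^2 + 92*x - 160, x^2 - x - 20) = x - 5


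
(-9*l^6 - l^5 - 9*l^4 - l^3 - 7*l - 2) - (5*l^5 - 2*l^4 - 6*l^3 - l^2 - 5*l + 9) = -9*l^6 - 6*l^5 - 7*l^4 + 5*l^3 + l^2 - 2*l - 11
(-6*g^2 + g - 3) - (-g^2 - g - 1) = -5*g^2 + 2*g - 2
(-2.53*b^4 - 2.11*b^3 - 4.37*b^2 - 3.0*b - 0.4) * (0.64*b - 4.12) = -1.6192*b^5 + 9.0732*b^4 + 5.8964*b^3 + 16.0844*b^2 + 12.104*b + 1.648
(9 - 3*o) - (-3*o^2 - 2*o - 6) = 3*o^2 - o + 15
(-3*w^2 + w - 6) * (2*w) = -6*w^3 + 2*w^2 - 12*w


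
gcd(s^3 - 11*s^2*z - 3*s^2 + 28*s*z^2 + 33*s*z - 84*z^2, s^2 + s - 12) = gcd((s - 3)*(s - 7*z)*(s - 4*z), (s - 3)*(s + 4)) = s - 3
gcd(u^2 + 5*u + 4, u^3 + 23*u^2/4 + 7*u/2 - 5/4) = u + 1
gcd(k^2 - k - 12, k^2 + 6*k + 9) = k + 3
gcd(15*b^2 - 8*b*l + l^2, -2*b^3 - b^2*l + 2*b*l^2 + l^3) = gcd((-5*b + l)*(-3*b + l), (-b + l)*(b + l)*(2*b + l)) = 1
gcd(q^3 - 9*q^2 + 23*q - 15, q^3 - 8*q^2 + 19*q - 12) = q^2 - 4*q + 3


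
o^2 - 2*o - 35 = (o - 7)*(o + 5)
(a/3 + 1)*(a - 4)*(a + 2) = a^3/3 + a^2/3 - 14*a/3 - 8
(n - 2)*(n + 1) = n^2 - n - 2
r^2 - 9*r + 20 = (r - 5)*(r - 4)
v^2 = v^2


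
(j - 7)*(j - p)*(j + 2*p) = j^3 + j^2*p - 7*j^2 - 2*j*p^2 - 7*j*p + 14*p^2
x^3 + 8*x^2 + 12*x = x*(x + 2)*(x + 6)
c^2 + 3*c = c*(c + 3)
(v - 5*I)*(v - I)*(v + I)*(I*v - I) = I*v^4 + 5*v^3 - I*v^3 - 5*v^2 + I*v^2 + 5*v - I*v - 5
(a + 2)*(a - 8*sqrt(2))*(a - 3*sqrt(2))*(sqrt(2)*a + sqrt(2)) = sqrt(2)*a^4 - 22*a^3 + 3*sqrt(2)*a^3 - 66*a^2 + 50*sqrt(2)*a^2 - 44*a + 144*sqrt(2)*a + 96*sqrt(2)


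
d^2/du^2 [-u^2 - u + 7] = -2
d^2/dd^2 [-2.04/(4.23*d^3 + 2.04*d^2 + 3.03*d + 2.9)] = ((51.7752*d + 8.3232)*(4.23*d^3 + 2.04*d^2 + 3.03*d + 2.9) - 2.04*(12.69*d^2 + 4.08*d + 3.03)*(25.38*d^2 + 8.16*d + 6.06))/(4.23*d^3 + 2.04*d^2 + 3.03*d + 2.9)^3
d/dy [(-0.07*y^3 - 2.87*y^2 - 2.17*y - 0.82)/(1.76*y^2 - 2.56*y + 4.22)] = (-0.1232*y^4 + 0.3584*y^3 + 10.2802*y^2 - 21.3364*y - 11.2566)/(3.0976*y^4 - 9.0112*y^3 + 21.408*y^2 - 21.6064*y + 17.8084)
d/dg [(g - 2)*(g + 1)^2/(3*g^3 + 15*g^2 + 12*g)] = (5*g^2 + 4*g + 8)/(3*g^2*(g^2 + 8*g + 16))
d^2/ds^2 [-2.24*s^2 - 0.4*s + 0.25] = -4.48000000000000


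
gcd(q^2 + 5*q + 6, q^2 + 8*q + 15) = q + 3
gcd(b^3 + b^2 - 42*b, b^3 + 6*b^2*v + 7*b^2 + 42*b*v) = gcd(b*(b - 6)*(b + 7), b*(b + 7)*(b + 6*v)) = b^2 + 7*b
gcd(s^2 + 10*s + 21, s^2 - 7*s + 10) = 1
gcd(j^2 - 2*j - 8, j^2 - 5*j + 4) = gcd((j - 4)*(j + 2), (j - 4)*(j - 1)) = j - 4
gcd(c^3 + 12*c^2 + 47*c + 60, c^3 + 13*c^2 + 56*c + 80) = c^2 + 9*c + 20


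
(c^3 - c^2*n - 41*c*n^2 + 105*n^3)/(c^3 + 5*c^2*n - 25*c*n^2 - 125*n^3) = (c^2 + 4*c*n - 21*n^2)/(c^2 + 10*c*n + 25*n^2)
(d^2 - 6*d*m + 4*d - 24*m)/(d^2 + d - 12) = (d - 6*m)/(d - 3)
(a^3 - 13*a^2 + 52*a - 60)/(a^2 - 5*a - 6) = (a^2 - 7*a + 10)/(a + 1)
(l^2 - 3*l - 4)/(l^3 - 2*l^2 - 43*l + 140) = (l + 1)/(l^2 + 2*l - 35)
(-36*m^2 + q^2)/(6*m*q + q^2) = (-6*m + q)/q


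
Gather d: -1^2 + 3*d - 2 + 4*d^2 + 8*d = 4*d^2 + 11*d - 3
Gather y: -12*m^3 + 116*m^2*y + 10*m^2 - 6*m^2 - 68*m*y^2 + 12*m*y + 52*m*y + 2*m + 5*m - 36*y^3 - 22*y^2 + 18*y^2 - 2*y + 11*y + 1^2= -12*m^3 + 4*m^2 + 7*m - 36*y^3 + y^2*(-68*m - 4) + y*(116*m^2 + 64*m + 9) + 1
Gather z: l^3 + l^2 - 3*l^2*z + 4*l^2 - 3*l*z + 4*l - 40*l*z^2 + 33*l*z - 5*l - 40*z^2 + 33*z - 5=l^3 + 5*l^2 - l + z^2*(-40*l - 40) + z*(-3*l^2 + 30*l + 33) - 5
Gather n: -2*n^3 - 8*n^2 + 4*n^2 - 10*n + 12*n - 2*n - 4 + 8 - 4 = -2*n^3 - 4*n^2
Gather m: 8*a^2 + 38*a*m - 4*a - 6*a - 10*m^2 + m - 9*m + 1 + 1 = 8*a^2 - 10*a - 10*m^2 + m*(38*a - 8) + 2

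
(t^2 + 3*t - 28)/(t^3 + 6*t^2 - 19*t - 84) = 1/(t + 3)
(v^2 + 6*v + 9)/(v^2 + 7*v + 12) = (v + 3)/(v + 4)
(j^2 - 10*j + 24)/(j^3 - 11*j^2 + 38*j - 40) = (j - 6)/(j^2 - 7*j + 10)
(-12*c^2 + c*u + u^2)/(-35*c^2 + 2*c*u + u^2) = (-12*c^2 + c*u + u^2)/(-35*c^2 + 2*c*u + u^2)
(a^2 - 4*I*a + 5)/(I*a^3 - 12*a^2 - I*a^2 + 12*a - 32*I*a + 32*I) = (-I*a^2 - 4*a - 5*I)/(a^3 + a^2*(-1 + 12*I) + a*(-32 - 12*I) + 32)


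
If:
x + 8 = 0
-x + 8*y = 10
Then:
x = -8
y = 1/4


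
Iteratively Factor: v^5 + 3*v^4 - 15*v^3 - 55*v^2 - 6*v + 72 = (v + 2)*(v^4 + v^3 - 17*v^2 - 21*v + 36) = (v + 2)*(v + 3)*(v^3 - 2*v^2 - 11*v + 12) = (v + 2)*(v + 3)^2*(v^2 - 5*v + 4) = (v - 1)*(v + 2)*(v + 3)^2*(v - 4)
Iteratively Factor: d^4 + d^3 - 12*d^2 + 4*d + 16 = (d - 2)*(d^3 + 3*d^2 - 6*d - 8) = (d - 2)*(d + 1)*(d^2 + 2*d - 8) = (d - 2)^2*(d + 1)*(d + 4)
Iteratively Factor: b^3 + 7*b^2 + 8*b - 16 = (b - 1)*(b^2 + 8*b + 16) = (b - 1)*(b + 4)*(b + 4)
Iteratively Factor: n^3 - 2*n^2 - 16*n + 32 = (n - 4)*(n^2 + 2*n - 8) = (n - 4)*(n + 4)*(n - 2)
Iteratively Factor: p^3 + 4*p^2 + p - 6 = (p + 3)*(p^2 + p - 2) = (p - 1)*(p + 3)*(p + 2)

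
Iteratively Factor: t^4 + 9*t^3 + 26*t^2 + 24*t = (t)*(t^3 + 9*t^2 + 26*t + 24) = t*(t + 4)*(t^2 + 5*t + 6) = t*(t + 2)*(t + 4)*(t + 3)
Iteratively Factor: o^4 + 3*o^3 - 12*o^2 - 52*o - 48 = (o + 3)*(o^3 - 12*o - 16) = (o - 4)*(o + 3)*(o^2 + 4*o + 4) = (o - 4)*(o + 2)*(o + 3)*(o + 2)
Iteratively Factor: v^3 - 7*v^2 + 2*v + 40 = (v - 5)*(v^2 - 2*v - 8) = (v - 5)*(v + 2)*(v - 4)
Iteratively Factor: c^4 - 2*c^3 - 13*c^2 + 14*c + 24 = (c + 3)*(c^3 - 5*c^2 + 2*c + 8) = (c + 1)*(c + 3)*(c^2 - 6*c + 8) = (c - 4)*(c + 1)*(c + 3)*(c - 2)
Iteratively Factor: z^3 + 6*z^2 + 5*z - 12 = (z + 3)*(z^2 + 3*z - 4) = (z - 1)*(z + 3)*(z + 4)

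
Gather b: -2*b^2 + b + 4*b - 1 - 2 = -2*b^2 + 5*b - 3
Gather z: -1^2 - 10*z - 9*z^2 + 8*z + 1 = -9*z^2 - 2*z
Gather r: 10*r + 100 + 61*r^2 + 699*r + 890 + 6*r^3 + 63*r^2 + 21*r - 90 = 6*r^3 + 124*r^2 + 730*r + 900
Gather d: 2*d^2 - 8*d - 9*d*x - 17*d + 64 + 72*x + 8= 2*d^2 + d*(-9*x - 25) + 72*x + 72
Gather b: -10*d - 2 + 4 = 2 - 10*d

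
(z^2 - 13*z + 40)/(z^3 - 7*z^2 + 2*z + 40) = (z - 8)/(z^2 - 2*z - 8)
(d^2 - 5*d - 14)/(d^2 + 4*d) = (d^2 - 5*d - 14)/(d*(d + 4))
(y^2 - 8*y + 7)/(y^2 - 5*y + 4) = (y - 7)/(y - 4)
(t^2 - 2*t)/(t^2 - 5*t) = (t - 2)/(t - 5)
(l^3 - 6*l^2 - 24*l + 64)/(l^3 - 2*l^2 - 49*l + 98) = (l^2 - 4*l - 32)/(l^2 - 49)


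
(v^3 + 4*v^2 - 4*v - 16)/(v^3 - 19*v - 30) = (v^2 + 2*v - 8)/(v^2 - 2*v - 15)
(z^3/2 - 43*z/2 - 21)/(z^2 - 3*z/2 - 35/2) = (-z^3 + 43*z + 42)/(-2*z^2 + 3*z + 35)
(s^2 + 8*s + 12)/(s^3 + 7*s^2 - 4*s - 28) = (s + 6)/(s^2 + 5*s - 14)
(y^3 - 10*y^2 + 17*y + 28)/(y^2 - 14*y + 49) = (y^2 - 3*y - 4)/(y - 7)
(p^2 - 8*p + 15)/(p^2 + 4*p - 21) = (p - 5)/(p + 7)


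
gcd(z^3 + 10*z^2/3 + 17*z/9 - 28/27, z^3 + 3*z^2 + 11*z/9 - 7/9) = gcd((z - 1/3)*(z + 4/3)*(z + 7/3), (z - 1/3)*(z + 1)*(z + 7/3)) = z^2 + 2*z - 7/9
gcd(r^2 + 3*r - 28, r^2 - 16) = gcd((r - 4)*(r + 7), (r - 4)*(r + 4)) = r - 4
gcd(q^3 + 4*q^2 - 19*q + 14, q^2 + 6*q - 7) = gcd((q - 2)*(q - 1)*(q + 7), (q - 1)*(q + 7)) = q^2 + 6*q - 7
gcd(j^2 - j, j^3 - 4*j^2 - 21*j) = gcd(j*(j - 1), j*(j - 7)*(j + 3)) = j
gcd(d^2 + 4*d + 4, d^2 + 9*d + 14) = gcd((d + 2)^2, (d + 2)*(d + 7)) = d + 2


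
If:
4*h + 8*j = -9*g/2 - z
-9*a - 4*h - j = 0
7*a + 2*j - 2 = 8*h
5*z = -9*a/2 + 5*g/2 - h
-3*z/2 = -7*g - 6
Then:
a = -166/7257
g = -11488/12095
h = -793/7257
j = 4666/7257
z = -15692/36285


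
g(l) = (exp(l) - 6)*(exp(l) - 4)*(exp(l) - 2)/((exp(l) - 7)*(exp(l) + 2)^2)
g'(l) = -2*(exp(l) - 6)*(exp(l) - 4)*(exp(l) - 2)*exp(l)/((exp(l) - 7)*(exp(l) + 2)^3) + (exp(l) - 6)*(exp(l) - 4)*exp(l)/((exp(l) - 7)*(exp(l) + 2)^2) + (exp(l) - 6)*(exp(l) - 2)*exp(l)/((exp(l) - 7)*(exp(l) + 2)^2) + (exp(l) - 4)*(exp(l) - 2)*exp(l)/((exp(l) - 7)*(exp(l) + 2)^2) - (exp(l) - 6)*(exp(l) - 4)*(exp(l) - 2)*exp(l)/((exp(l) - 7)^2*(exp(l) + 2)^2)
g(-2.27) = 1.43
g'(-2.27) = -0.26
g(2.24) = 0.44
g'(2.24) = 0.09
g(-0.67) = 0.70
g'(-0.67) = -0.64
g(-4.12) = 1.67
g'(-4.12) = -0.05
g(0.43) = 0.07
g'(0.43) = -0.36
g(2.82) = 0.59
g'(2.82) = 0.30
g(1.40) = 0.00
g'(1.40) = 0.15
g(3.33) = 0.73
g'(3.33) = 0.23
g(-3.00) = 1.57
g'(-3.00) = -0.14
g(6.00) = 0.98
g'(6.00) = 0.02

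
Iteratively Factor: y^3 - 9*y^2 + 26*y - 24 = (y - 2)*(y^2 - 7*y + 12) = (y - 4)*(y - 2)*(y - 3)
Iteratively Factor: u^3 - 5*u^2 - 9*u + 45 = (u - 5)*(u^2 - 9) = (u - 5)*(u + 3)*(u - 3)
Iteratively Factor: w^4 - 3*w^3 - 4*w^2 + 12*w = (w - 2)*(w^3 - w^2 - 6*w) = (w - 2)*(w + 2)*(w^2 - 3*w) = w*(w - 2)*(w + 2)*(w - 3)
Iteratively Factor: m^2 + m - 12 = (m - 3)*(m + 4)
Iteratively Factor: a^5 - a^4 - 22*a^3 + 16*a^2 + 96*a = (a + 2)*(a^4 - 3*a^3 - 16*a^2 + 48*a) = a*(a + 2)*(a^3 - 3*a^2 - 16*a + 48) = a*(a + 2)*(a + 4)*(a^2 - 7*a + 12) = a*(a - 3)*(a + 2)*(a + 4)*(a - 4)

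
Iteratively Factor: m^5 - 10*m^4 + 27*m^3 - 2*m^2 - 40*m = (m)*(m^4 - 10*m^3 + 27*m^2 - 2*m - 40) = m*(m - 5)*(m^3 - 5*m^2 + 2*m + 8) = m*(m - 5)*(m - 2)*(m^2 - 3*m - 4) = m*(m - 5)*(m - 2)*(m + 1)*(m - 4)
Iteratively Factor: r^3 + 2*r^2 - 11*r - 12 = (r + 1)*(r^2 + r - 12) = (r + 1)*(r + 4)*(r - 3)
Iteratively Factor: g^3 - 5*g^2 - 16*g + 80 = (g + 4)*(g^2 - 9*g + 20) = (g - 4)*(g + 4)*(g - 5)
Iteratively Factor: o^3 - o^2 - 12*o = (o + 3)*(o^2 - 4*o) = o*(o + 3)*(o - 4)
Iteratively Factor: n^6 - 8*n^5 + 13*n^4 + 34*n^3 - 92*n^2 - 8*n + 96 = (n + 2)*(n^5 - 10*n^4 + 33*n^3 - 32*n^2 - 28*n + 48) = (n - 3)*(n + 2)*(n^4 - 7*n^3 + 12*n^2 + 4*n - 16) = (n - 4)*(n - 3)*(n + 2)*(n^3 - 3*n^2 + 4) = (n - 4)*(n - 3)*(n - 2)*(n + 2)*(n^2 - n - 2) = (n - 4)*(n - 3)*(n - 2)^2*(n + 2)*(n + 1)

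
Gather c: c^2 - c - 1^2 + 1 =c^2 - c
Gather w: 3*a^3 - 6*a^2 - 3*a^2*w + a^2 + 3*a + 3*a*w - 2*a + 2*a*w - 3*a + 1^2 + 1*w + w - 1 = 3*a^3 - 5*a^2 - 2*a + w*(-3*a^2 + 5*a + 2)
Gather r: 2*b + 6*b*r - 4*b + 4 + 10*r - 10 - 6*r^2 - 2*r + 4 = -2*b - 6*r^2 + r*(6*b + 8) - 2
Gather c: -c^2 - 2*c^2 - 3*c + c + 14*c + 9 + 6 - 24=-3*c^2 + 12*c - 9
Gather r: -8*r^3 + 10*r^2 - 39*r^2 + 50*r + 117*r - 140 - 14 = -8*r^3 - 29*r^2 + 167*r - 154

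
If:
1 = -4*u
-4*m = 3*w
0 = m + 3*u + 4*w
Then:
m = -9/52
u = -1/4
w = 3/13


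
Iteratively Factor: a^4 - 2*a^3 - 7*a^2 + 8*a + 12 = (a - 3)*(a^3 + a^2 - 4*a - 4) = (a - 3)*(a + 2)*(a^2 - a - 2) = (a - 3)*(a + 1)*(a + 2)*(a - 2)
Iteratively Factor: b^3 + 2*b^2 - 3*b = (b + 3)*(b^2 - b) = b*(b + 3)*(b - 1)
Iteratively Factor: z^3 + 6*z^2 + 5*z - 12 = (z + 3)*(z^2 + 3*z - 4) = (z + 3)*(z + 4)*(z - 1)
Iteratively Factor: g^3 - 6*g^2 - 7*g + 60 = (g - 5)*(g^2 - g - 12) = (g - 5)*(g - 4)*(g + 3)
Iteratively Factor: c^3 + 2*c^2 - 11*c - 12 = (c + 4)*(c^2 - 2*c - 3) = (c + 1)*(c + 4)*(c - 3)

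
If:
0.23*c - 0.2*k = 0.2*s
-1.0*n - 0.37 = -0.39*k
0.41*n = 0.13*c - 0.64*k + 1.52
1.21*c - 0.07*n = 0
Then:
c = 0.03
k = 2.09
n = 0.45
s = -2.06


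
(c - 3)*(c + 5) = c^2 + 2*c - 15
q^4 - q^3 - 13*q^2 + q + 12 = (q - 4)*(q - 1)*(q + 1)*(q + 3)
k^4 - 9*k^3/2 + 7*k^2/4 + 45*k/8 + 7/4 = (k - 7/2)*(k - 2)*(k + 1/2)^2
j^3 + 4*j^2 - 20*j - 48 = (j - 4)*(j + 2)*(j + 6)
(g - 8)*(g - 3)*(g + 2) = g^3 - 9*g^2 + 2*g + 48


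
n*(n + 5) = n^2 + 5*n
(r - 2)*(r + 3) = r^2 + r - 6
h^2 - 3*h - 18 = (h - 6)*(h + 3)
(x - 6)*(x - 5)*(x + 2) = x^3 - 9*x^2 + 8*x + 60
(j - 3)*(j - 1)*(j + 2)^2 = j^4 - 9*j^2 - 4*j + 12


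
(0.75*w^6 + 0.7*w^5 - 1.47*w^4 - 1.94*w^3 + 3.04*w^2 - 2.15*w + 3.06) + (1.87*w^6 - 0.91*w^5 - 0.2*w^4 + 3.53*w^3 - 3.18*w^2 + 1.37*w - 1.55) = 2.62*w^6 - 0.21*w^5 - 1.67*w^4 + 1.59*w^3 - 0.14*w^2 - 0.78*w + 1.51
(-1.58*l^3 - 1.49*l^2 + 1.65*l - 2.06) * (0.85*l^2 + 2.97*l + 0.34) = -1.343*l^5 - 5.9591*l^4 - 3.56*l^3 + 2.6429*l^2 - 5.5572*l - 0.7004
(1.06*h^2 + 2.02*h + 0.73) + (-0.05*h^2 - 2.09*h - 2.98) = 1.01*h^2 - 0.0699999999999998*h - 2.25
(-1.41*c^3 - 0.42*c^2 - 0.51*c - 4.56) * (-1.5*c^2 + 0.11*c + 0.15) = 2.115*c^5 + 0.4749*c^4 + 0.5073*c^3 + 6.7209*c^2 - 0.5781*c - 0.684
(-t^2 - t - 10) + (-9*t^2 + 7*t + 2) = -10*t^2 + 6*t - 8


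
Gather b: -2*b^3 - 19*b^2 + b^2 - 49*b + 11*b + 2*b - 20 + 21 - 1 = -2*b^3 - 18*b^2 - 36*b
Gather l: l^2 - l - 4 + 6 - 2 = l^2 - l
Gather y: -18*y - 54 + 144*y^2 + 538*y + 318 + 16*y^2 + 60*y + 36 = 160*y^2 + 580*y + 300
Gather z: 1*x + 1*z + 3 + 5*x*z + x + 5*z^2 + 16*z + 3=2*x + 5*z^2 + z*(5*x + 17) + 6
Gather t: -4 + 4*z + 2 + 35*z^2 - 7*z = 35*z^2 - 3*z - 2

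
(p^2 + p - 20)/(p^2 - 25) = (p - 4)/(p - 5)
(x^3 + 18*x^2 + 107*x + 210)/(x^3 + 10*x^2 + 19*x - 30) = (x + 7)/(x - 1)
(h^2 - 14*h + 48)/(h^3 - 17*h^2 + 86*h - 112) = (h - 6)/(h^2 - 9*h + 14)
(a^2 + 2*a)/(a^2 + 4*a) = (a + 2)/(a + 4)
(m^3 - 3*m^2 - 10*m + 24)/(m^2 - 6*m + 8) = m + 3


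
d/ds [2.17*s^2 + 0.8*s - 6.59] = 4.34*s + 0.8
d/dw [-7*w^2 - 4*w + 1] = -14*w - 4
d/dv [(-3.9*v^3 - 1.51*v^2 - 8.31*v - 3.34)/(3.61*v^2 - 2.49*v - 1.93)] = (-14.079*v^4 + 19.422*v^3 + 56.34*v^2 + 29.9434*v + 7.7217)/(13.0321*v^4 - 17.9778*v^3 - 7.7345*v^2 + 9.6114*v + 3.7249)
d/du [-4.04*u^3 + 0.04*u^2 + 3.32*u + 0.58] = -12.12*u^2 + 0.08*u + 3.32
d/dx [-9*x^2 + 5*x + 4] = 5 - 18*x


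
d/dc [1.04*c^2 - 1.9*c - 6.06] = 2.08*c - 1.9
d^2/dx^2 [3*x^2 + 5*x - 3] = 6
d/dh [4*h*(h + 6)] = 8*h + 24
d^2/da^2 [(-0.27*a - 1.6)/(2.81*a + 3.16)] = -20.472536/(2.81*a + 3.16)^3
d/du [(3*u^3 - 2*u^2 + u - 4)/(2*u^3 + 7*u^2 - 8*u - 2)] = (25*u^4 - 52*u^3 + 15*u^2 + 64*u - 34)/(4*u^6 + 28*u^5 + 17*u^4 - 120*u^3 + 36*u^2 + 32*u + 4)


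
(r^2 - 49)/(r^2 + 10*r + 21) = (r - 7)/(r + 3)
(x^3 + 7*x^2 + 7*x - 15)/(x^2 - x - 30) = (x^2 + 2*x - 3)/(x - 6)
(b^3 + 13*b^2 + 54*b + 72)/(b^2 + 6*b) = b + 7 + 12/b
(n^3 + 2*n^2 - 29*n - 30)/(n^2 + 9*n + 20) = (n^3 + 2*n^2 - 29*n - 30)/(n^2 + 9*n + 20)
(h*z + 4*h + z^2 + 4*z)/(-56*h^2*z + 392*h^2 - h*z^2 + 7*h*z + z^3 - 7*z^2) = (h*z + 4*h + z^2 + 4*z)/(-56*h^2*z + 392*h^2 - h*z^2 + 7*h*z + z^3 - 7*z^2)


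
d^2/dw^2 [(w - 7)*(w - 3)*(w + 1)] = 6*w - 18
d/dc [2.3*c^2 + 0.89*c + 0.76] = 4.6*c + 0.89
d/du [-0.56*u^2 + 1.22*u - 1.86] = 1.22 - 1.12*u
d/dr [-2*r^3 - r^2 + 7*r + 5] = -6*r^2 - 2*r + 7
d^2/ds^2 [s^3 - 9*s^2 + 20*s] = 6*s - 18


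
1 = 1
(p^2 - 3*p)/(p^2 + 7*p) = (p - 3)/(p + 7)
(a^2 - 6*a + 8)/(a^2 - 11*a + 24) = (a^2 - 6*a + 8)/(a^2 - 11*a + 24)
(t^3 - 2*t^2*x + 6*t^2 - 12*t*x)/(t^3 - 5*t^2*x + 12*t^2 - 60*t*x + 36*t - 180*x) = t*(-t + 2*x)/(-t^2 + 5*t*x - 6*t + 30*x)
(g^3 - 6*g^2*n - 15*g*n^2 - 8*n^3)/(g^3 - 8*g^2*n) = 1 + 2*n/g + n^2/g^2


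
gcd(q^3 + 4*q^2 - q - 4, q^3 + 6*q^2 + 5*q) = q + 1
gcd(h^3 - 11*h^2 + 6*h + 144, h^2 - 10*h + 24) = h - 6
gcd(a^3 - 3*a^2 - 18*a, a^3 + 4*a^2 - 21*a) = a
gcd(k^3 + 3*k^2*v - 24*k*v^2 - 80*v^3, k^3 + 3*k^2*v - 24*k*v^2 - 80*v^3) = -k^3 - 3*k^2*v + 24*k*v^2 + 80*v^3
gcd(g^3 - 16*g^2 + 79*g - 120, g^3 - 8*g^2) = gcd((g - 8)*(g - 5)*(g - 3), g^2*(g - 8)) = g - 8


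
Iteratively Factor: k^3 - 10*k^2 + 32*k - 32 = (k - 4)*(k^2 - 6*k + 8) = (k - 4)*(k - 2)*(k - 4)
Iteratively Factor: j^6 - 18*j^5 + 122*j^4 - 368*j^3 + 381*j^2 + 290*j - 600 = (j - 3)*(j^5 - 15*j^4 + 77*j^3 - 137*j^2 - 30*j + 200) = (j - 3)*(j - 2)*(j^4 - 13*j^3 + 51*j^2 - 35*j - 100) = (j - 5)*(j - 3)*(j - 2)*(j^3 - 8*j^2 + 11*j + 20) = (j - 5)*(j - 4)*(j - 3)*(j - 2)*(j^2 - 4*j - 5) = (j - 5)*(j - 4)*(j - 3)*(j - 2)*(j + 1)*(j - 5)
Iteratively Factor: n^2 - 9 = (n + 3)*(n - 3)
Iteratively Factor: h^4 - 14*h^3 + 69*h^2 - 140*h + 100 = (h - 2)*(h^3 - 12*h^2 + 45*h - 50) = (h - 2)^2*(h^2 - 10*h + 25) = (h - 5)*(h - 2)^2*(h - 5)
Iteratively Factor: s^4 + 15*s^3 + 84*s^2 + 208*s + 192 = (s + 4)*(s^3 + 11*s^2 + 40*s + 48) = (s + 4)^2*(s^2 + 7*s + 12) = (s + 4)^3*(s + 3)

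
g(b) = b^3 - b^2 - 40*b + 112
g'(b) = 3*b^2 - 2*b - 40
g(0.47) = 93.08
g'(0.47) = -40.28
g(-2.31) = 186.74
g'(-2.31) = -19.37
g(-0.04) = 113.60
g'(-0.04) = -39.92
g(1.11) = 67.74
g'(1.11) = -38.52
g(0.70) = 83.85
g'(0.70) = -39.93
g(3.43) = 3.39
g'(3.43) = -11.57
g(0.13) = 106.79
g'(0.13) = -40.21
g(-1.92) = 178.04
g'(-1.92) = -25.10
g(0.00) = 112.00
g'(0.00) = -40.00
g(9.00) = 400.00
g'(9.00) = 185.00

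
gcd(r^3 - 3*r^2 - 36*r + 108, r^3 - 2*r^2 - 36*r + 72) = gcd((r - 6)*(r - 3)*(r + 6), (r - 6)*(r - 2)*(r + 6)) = r^2 - 36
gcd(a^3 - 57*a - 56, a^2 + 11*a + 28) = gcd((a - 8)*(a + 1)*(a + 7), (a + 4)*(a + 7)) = a + 7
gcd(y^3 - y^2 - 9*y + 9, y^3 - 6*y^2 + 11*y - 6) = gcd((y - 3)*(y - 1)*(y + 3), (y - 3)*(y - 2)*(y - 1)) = y^2 - 4*y + 3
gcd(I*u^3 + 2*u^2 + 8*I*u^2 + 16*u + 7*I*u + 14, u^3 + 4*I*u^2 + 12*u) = u - 2*I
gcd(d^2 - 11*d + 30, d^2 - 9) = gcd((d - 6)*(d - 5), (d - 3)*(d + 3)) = 1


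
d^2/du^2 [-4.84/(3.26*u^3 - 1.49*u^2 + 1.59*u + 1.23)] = ((94.6704*u - 14.4232)*(3.26*u^3 - 1.49*u^2 + 1.59*u + 1.23) - 4.84*(9.78*u^2 - 2.98*u + 1.59)*(19.56*u^2 - 5.96*u + 3.18))/(3.26*u^3 - 1.49*u^2 + 1.59*u + 1.23)^3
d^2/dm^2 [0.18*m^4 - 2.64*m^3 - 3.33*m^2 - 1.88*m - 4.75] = 2.16*m^2 - 15.84*m - 6.66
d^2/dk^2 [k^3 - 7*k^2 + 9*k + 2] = 6*k - 14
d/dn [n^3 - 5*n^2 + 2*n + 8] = 3*n^2 - 10*n + 2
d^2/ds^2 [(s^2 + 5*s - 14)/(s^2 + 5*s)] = 28*(-3*s^2 - 15*s - 25)/(s^3*(s^3 + 15*s^2 + 75*s + 125))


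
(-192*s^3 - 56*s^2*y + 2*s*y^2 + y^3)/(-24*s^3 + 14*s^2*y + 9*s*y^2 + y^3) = (-8*s + y)/(-s + y)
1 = 1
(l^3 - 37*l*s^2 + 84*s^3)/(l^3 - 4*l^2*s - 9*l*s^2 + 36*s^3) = (l + 7*s)/(l + 3*s)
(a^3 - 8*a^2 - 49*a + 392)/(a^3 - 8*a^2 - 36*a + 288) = (a^2 - 49)/(a^2 - 36)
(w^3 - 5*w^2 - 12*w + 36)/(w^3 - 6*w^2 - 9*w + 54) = (w - 2)/(w - 3)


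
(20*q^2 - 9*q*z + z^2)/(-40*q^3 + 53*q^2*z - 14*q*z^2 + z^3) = (-4*q + z)/(8*q^2 - 9*q*z + z^2)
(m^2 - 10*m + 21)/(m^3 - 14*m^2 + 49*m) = (m - 3)/(m*(m - 7))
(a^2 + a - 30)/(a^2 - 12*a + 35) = (a + 6)/(a - 7)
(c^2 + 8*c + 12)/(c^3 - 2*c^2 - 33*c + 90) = (c + 2)/(c^2 - 8*c + 15)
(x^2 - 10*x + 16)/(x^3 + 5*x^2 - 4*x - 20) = (x - 8)/(x^2 + 7*x + 10)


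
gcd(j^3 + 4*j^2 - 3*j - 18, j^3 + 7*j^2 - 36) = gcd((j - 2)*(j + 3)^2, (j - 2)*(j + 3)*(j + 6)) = j^2 + j - 6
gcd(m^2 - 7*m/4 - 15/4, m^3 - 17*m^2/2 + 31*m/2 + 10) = 1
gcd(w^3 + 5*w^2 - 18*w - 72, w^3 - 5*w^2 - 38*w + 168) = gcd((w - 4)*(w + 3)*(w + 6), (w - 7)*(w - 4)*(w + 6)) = w^2 + 2*w - 24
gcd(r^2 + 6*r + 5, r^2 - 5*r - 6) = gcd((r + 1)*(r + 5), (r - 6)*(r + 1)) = r + 1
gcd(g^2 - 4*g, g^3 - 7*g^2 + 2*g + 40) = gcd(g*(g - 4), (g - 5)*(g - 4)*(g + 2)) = g - 4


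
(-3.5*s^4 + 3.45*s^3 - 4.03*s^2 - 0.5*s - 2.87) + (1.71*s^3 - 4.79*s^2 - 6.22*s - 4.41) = -3.5*s^4 + 5.16*s^3 - 8.82*s^2 - 6.72*s - 7.28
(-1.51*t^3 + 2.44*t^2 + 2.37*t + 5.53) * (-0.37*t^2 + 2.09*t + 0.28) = 0.5587*t^5 - 4.0587*t^4 + 3.7999*t^3 + 3.5904*t^2 + 12.2213*t + 1.5484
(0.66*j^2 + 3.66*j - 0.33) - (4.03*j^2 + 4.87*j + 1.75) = -3.37*j^2 - 1.21*j - 2.08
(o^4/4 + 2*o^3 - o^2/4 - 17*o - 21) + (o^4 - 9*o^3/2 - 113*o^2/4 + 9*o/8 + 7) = 5*o^4/4 - 5*o^3/2 - 57*o^2/2 - 127*o/8 - 14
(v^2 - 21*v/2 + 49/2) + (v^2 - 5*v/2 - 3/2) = 2*v^2 - 13*v + 23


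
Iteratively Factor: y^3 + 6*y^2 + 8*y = (y + 2)*(y^2 + 4*y) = y*(y + 2)*(y + 4)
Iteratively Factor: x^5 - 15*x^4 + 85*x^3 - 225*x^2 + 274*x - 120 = (x - 4)*(x^4 - 11*x^3 + 41*x^2 - 61*x + 30) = (x - 5)*(x - 4)*(x^3 - 6*x^2 + 11*x - 6) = (x - 5)*(x - 4)*(x - 1)*(x^2 - 5*x + 6) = (x - 5)*(x - 4)*(x - 3)*(x - 1)*(x - 2)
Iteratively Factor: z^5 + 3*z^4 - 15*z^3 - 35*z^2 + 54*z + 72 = (z + 1)*(z^4 + 2*z^3 - 17*z^2 - 18*z + 72) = (z - 3)*(z + 1)*(z^3 + 5*z^2 - 2*z - 24) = (z - 3)*(z + 1)*(z + 4)*(z^2 + z - 6) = (z - 3)*(z - 2)*(z + 1)*(z + 4)*(z + 3)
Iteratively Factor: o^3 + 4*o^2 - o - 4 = (o + 1)*(o^2 + 3*o - 4) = (o - 1)*(o + 1)*(o + 4)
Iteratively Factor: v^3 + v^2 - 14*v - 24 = (v + 2)*(v^2 - v - 12) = (v + 2)*(v + 3)*(v - 4)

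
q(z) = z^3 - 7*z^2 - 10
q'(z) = 3*z^2 - 14*z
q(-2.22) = -55.44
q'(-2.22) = 45.87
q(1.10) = -17.14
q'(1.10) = -11.77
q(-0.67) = -13.44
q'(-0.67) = 10.73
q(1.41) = -21.11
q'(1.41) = -13.78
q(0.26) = -10.46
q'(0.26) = -3.44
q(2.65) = -40.55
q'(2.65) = -16.03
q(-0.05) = -10.02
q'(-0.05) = 0.71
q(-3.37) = -127.77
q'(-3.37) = 81.25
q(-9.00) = -1306.00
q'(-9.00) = 369.00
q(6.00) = -46.00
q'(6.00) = 24.00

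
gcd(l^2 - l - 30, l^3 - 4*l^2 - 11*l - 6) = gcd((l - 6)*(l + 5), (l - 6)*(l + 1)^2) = l - 6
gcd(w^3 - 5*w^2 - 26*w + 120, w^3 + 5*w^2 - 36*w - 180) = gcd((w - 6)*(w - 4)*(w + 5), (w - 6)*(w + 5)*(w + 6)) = w^2 - w - 30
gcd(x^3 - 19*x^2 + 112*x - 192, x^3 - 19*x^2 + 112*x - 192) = x^3 - 19*x^2 + 112*x - 192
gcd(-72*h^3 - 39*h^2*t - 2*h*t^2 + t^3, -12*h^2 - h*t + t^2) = 3*h + t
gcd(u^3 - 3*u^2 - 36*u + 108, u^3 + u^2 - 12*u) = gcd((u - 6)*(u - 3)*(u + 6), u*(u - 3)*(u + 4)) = u - 3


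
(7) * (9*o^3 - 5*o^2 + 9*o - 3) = 63*o^3 - 35*o^2 + 63*o - 21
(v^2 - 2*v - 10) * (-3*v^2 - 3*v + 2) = -3*v^4 + 3*v^3 + 38*v^2 + 26*v - 20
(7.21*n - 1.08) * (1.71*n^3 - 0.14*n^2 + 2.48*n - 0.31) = 12.3291*n^4 - 2.8562*n^3 + 18.032*n^2 - 4.9135*n + 0.3348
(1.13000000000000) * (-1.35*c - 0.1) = -1.5255*c - 0.113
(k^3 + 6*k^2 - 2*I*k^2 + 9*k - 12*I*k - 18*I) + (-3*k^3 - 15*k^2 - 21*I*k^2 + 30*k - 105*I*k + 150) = -2*k^3 - 9*k^2 - 23*I*k^2 + 39*k - 117*I*k + 150 - 18*I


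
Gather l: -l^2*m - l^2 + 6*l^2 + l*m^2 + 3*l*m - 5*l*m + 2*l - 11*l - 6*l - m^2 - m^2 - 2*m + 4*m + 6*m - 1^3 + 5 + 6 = l^2*(5 - m) + l*(m^2 - 2*m - 15) - 2*m^2 + 8*m + 10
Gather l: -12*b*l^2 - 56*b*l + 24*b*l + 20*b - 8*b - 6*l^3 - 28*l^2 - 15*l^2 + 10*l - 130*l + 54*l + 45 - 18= 12*b - 6*l^3 + l^2*(-12*b - 43) + l*(-32*b - 66) + 27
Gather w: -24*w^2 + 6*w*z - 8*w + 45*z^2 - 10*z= -24*w^2 + w*(6*z - 8) + 45*z^2 - 10*z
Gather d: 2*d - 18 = 2*d - 18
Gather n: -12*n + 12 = 12 - 12*n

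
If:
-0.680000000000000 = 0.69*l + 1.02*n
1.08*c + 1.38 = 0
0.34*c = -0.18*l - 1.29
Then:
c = -1.28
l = -4.75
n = 2.55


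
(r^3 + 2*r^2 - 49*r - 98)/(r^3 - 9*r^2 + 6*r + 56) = (r + 7)/(r - 4)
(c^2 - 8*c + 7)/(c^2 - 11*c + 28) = (c - 1)/(c - 4)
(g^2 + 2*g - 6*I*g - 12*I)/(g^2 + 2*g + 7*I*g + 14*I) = (g - 6*I)/(g + 7*I)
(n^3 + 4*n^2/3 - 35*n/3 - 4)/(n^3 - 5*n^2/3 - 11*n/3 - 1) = (n + 4)/(n + 1)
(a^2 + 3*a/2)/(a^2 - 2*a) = (a + 3/2)/(a - 2)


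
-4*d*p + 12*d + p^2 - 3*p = (-4*d + p)*(p - 3)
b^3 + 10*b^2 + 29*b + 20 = (b + 1)*(b + 4)*(b + 5)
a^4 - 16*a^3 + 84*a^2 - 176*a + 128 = (a - 8)*(a - 4)*(a - 2)^2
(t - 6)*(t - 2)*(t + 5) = t^3 - 3*t^2 - 28*t + 60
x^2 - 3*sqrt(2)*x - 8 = (x - 4*sqrt(2))*(x + sqrt(2))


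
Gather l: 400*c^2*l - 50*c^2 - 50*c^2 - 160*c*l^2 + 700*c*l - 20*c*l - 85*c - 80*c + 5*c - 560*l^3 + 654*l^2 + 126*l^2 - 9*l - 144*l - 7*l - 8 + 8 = -100*c^2 - 160*c - 560*l^3 + l^2*(780 - 160*c) + l*(400*c^2 + 680*c - 160)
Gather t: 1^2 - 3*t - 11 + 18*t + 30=15*t + 20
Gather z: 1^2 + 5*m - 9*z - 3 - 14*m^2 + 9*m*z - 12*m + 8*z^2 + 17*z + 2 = -14*m^2 - 7*m + 8*z^2 + z*(9*m + 8)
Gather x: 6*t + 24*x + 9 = 6*t + 24*x + 9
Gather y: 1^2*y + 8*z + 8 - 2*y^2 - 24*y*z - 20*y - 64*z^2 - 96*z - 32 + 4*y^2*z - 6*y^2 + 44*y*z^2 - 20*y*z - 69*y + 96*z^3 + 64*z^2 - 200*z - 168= y^2*(4*z - 8) + y*(44*z^2 - 44*z - 88) + 96*z^3 - 288*z - 192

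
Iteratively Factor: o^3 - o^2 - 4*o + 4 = (o - 2)*(o^2 + o - 2) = (o - 2)*(o - 1)*(o + 2)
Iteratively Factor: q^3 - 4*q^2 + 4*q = (q - 2)*(q^2 - 2*q) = (q - 2)^2*(q)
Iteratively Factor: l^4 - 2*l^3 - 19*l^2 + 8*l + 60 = (l + 2)*(l^3 - 4*l^2 - 11*l + 30) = (l + 2)*(l + 3)*(l^2 - 7*l + 10) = (l - 2)*(l + 2)*(l + 3)*(l - 5)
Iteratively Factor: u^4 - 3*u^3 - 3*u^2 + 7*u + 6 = (u - 2)*(u^3 - u^2 - 5*u - 3) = (u - 2)*(u + 1)*(u^2 - 2*u - 3) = (u - 2)*(u + 1)^2*(u - 3)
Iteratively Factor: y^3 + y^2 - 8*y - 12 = (y - 3)*(y^2 + 4*y + 4) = (y - 3)*(y + 2)*(y + 2)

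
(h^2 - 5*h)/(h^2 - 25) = h/(h + 5)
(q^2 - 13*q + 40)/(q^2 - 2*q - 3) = (-q^2 + 13*q - 40)/(-q^2 + 2*q + 3)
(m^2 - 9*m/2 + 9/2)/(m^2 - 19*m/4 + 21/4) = 2*(2*m - 3)/(4*m - 7)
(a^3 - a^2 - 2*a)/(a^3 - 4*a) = (a + 1)/(a + 2)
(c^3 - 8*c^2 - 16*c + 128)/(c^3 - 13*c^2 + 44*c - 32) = (c + 4)/(c - 1)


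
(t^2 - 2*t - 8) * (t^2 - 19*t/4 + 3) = t^4 - 27*t^3/4 + 9*t^2/2 + 32*t - 24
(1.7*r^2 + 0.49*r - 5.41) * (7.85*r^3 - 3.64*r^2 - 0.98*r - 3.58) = 13.345*r^5 - 2.3415*r^4 - 45.9181*r^3 + 13.1262*r^2 + 3.5476*r + 19.3678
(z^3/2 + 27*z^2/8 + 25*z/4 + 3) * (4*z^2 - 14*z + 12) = 2*z^5 + 13*z^4/2 - 65*z^3/4 - 35*z^2 + 33*z + 36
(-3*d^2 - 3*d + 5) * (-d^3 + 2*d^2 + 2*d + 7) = 3*d^5 - 3*d^4 - 17*d^3 - 17*d^2 - 11*d + 35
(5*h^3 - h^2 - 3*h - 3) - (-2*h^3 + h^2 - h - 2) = 7*h^3 - 2*h^2 - 2*h - 1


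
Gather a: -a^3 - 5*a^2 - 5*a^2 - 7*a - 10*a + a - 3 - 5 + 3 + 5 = -a^3 - 10*a^2 - 16*a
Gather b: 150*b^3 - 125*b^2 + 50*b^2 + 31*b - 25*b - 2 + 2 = 150*b^3 - 75*b^2 + 6*b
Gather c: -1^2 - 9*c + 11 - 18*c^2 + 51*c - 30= -18*c^2 + 42*c - 20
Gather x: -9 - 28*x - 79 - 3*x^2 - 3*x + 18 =-3*x^2 - 31*x - 70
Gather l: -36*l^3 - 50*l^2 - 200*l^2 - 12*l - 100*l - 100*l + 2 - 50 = -36*l^3 - 250*l^2 - 212*l - 48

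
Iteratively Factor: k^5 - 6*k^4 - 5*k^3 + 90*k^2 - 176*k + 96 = (k + 4)*(k^4 - 10*k^3 + 35*k^2 - 50*k + 24) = (k - 1)*(k + 4)*(k^3 - 9*k^2 + 26*k - 24) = (k - 2)*(k - 1)*(k + 4)*(k^2 - 7*k + 12) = (k - 4)*(k - 2)*(k - 1)*(k + 4)*(k - 3)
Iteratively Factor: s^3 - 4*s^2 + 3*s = (s - 1)*(s^2 - 3*s) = (s - 3)*(s - 1)*(s)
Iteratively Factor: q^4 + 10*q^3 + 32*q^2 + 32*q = (q + 2)*(q^3 + 8*q^2 + 16*q) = (q + 2)*(q + 4)*(q^2 + 4*q) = q*(q + 2)*(q + 4)*(q + 4)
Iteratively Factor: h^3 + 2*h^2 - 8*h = (h - 2)*(h^2 + 4*h) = h*(h - 2)*(h + 4)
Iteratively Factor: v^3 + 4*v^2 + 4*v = (v + 2)*(v^2 + 2*v) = (v + 2)^2*(v)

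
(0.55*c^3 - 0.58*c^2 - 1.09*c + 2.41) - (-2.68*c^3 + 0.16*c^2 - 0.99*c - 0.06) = 3.23*c^3 - 0.74*c^2 - 0.1*c + 2.47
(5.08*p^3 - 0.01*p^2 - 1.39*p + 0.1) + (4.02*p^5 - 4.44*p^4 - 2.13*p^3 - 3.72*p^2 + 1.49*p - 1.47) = 4.02*p^5 - 4.44*p^4 + 2.95*p^3 - 3.73*p^2 + 0.1*p - 1.37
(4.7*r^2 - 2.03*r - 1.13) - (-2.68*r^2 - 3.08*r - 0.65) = 7.38*r^2 + 1.05*r - 0.48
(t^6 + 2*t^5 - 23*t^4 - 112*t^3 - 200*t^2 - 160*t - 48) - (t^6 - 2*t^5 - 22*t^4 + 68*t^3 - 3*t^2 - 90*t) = 4*t^5 - t^4 - 180*t^3 - 197*t^2 - 70*t - 48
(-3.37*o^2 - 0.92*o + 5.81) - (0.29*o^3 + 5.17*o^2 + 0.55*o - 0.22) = -0.29*o^3 - 8.54*o^2 - 1.47*o + 6.03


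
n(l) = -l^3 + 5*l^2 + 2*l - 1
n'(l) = -3*l^2 + 10*l + 2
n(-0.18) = -1.19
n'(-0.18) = 0.10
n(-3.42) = 90.64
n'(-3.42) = -67.29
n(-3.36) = 86.66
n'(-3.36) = -65.47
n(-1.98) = 22.40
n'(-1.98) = -29.56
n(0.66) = 2.21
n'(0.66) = 7.29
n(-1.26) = 6.42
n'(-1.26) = -15.36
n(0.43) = 0.70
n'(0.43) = 5.75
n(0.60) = 1.78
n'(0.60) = 6.92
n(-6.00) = 383.00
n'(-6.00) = -166.00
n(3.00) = 23.00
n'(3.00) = 5.00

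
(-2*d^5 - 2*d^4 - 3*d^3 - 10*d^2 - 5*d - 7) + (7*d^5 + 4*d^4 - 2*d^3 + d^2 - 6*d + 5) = 5*d^5 + 2*d^4 - 5*d^3 - 9*d^2 - 11*d - 2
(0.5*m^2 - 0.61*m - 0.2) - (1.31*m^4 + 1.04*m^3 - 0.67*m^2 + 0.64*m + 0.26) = -1.31*m^4 - 1.04*m^3 + 1.17*m^2 - 1.25*m - 0.46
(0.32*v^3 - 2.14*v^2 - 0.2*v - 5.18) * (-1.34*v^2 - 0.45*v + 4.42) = -0.4288*v^5 + 2.7236*v^4 + 2.6454*v^3 - 2.4276*v^2 + 1.447*v - 22.8956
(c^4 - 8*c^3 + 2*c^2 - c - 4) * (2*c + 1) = 2*c^5 - 15*c^4 - 4*c^3 - 9*c - 4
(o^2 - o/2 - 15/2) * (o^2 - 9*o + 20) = o^4 - 19*o^3/2 + 17*o^2 + 115*o/2 - 150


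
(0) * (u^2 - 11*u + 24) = 0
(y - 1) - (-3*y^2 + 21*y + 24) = 3*y^2 - 20*y - 25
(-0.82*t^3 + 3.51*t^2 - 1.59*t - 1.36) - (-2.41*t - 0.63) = -0.82*t^3 + 3.51*t^2 + 0.82*t - 0.73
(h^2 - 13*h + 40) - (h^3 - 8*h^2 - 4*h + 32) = -h^3 + 9*h^2 - 9*h + 8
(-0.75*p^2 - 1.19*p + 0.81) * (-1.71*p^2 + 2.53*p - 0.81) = 1.2825*p^4 + 0.1374*p^3 - 3.7883*p^2 + 3.0132*p - 0.6561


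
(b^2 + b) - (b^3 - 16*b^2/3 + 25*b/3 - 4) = -b^3 + 19*b^2/3 - 22*b/3 + 4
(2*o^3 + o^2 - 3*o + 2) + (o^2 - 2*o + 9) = 2*o^3 + 2*o^2 - 5*o + 11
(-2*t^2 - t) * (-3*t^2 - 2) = 6*t^4 + 3*t^3 + 4*t^2 + 2*t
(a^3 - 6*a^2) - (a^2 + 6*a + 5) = a^3 - 7*a^2 - 6*a - 5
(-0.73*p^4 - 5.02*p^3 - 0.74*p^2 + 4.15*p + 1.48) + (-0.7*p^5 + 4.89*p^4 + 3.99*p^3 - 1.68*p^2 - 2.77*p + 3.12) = -0.7*p^5 + 4.16*p^4 - 1.03*p^3 - 2.42*p^2 + 1.38*p + 4.6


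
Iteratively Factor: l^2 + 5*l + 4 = (l + 1)*(l + 4)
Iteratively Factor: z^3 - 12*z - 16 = (z - 4)*(z^2 + 4*z + 4) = (z - 4)*(z + 2)*(z + 2)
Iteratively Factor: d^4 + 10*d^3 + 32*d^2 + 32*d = (d)*(d^3 + 10*d^2 + 32*d + 32) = d*(d + 4)*(d^2 + 6*d + 8) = d*(d + 2)*(d + 4)*(d + 4)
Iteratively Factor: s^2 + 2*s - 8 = (s - 2)*(s + 4)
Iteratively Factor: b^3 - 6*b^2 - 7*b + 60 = (b - 4)*(b^2 - 2*b - 15) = (b - 4)*(b + 3)*(b - 5)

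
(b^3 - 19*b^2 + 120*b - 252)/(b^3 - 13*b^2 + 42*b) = (b - 6)/b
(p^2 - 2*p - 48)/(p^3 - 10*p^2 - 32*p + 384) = 1/(p - 8)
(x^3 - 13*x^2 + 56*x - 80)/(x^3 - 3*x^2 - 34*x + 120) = (x - 4)/(x + 6)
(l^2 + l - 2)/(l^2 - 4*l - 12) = (l - 1)/(l - 6)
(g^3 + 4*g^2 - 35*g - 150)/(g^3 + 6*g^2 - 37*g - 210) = (g + 5)/(g + 7)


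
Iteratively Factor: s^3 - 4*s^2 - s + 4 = (s - 4)*(s^2 - 1) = (s - 4)*(s + 1)*(s - 1)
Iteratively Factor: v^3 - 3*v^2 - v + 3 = (v - 1)*(v^2 - 2*v - 3) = (v - 1)*(v + 1)*(v - 3)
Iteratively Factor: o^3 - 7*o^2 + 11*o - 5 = (o - 1)*(o^2 - 6*o + 5) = (o - 5)*(o - 1)*(o - 1)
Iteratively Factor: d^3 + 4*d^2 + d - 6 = (d - 1)*(d^2 + 5*d + 6) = (d - 1)*(d + 2)*(d + 3)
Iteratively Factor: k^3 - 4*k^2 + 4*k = (k - 2)*(k^2 - 2*k) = k*(k - 2)*(k - 2)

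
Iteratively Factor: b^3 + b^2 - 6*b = (b - 2)*(b^2 + 3*b) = (b - 2)*(b + 3)*(b)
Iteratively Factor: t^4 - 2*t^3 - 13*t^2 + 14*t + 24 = (t + 3)*(t^3 - 5*t^2 + 2*t + 8) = (t - 2)*(t + 3)*(t^2 - 3*t - 4) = (t - 4)*(t - 2)*(t + 3)*(t + 1)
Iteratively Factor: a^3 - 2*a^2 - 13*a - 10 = (a + 2)*(a^2 - 4*a - 5) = (a - 5)*(a + 2)*(a + 1)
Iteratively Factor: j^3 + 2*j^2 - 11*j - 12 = (j - 3)*(j^2 + 5*j + 4) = (j - 3)*(j + 4)*(j + 1)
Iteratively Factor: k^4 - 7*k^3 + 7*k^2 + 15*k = (k)*(k^3 - 7*k^2 + 7*k + 15) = k*(k - 3)*(k^2 - 4*k - 5) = k*(k - 5)*(k - 3)*(k + 1)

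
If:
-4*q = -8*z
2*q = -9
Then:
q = -9/2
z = -9/4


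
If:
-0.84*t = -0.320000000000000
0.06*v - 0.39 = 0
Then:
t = 0.38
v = 6.50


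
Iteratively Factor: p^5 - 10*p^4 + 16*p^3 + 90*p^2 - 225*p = (p - 5)*(p^4 - 5*p^3 - 9*p^2 + 45*p) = (p - 5)^2*(p^3 - 9*p) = (p - 5)^2*(p + 3)*(p^2 - 3*p) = (p - 5)^2*(p - 3)*(p + 3)*(p)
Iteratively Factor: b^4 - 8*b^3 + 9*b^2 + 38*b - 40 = (b + 2)*(b^3 - 10*b^2 + 29*b - 20) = (b - 5)*(b + 2)*(b^2 - 5*b + 4) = (b - 5)*(b - 4)*(b + 2)*(b - 1)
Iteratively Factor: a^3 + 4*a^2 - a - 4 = (a + 1)*(a^2 + 3*a - 4) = (a + 1)*(a + 4)*(a - 1)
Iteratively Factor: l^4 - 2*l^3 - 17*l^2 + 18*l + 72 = (l - 4)*(l^3 + 2*l^2 - 9*l - 18) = (l - 4)*(l + 2)*(l^2 - 9) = (l - 4)*(l - 3)*(l + 2)*(l + 3)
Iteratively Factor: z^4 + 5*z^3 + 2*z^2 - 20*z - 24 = (z + 2)*(z^3 + 3*z^2 - 4*z - 12) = (z - 2)*(z + 2)*(z^2 + 5*z + 6) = (z - 2)*(z + 2)*(z + 3)*(z + 2)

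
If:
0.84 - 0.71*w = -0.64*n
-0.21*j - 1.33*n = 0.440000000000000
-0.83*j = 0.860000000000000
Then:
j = -1.04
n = -0.17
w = 1.03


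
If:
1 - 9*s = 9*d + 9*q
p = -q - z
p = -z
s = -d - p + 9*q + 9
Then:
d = 1/9 - s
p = 80/9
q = 0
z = -80/9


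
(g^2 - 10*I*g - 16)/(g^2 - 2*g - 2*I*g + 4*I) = (g - 8*I)/(g - 2)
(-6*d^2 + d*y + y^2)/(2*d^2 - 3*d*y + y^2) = (3*d + y)/(-d + y)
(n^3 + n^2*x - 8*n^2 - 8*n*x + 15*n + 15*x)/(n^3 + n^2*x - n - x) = (n^2 - 8*n + 15)/(n^2 - 1)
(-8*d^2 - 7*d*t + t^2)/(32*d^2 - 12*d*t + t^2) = (d + t)/(-4*d + t)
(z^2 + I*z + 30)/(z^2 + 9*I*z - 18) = (z - 5*I)/(z + 3*I)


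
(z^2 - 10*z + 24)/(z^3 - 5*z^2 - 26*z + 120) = 1/(z + 5)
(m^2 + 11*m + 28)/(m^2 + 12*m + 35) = (m + 4)/(m + 5)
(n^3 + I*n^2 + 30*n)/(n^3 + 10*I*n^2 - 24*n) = (n - 5*I)/(n + 4*I)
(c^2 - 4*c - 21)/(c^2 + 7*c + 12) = (c - 7)/(c + 4)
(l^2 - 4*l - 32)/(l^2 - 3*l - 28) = (l - 8)/(l - 7)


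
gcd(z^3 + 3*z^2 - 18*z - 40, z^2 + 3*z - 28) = z - 4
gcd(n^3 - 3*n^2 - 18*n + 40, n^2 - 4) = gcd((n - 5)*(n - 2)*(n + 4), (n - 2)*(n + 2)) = n - 2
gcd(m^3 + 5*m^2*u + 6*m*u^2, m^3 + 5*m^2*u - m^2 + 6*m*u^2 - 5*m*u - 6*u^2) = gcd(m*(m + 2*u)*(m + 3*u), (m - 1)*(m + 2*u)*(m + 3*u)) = m^2 + 5*m*u + 6*u^2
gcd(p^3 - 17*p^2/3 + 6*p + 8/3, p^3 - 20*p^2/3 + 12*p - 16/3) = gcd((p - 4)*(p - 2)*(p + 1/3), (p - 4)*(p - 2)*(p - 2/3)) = p^2 - 6*p + 8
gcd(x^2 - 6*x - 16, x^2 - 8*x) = x - 8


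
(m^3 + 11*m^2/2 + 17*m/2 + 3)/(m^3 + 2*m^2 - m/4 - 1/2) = 2*(m + 3)/(2*m - 1)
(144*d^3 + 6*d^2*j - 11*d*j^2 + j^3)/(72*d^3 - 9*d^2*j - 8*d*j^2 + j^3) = (6*d - j)/(3*d - j)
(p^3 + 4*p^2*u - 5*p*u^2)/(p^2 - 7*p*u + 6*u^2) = p*(p + 5*u)/(p - 6*u)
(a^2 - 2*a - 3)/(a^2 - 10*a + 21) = (a + 1)/(a - 7)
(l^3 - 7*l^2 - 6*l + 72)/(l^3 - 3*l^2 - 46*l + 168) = (l + 3)/(l + 7)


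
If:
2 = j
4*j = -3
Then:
No Solution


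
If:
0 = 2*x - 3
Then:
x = 3/2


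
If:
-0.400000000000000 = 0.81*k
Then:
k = -0.49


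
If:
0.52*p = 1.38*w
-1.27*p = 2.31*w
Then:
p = 0.00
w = 0.00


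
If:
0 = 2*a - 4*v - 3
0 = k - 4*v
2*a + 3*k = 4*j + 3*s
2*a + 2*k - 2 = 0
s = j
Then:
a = 4/3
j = 5/21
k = -1/3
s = 5/21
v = -1/12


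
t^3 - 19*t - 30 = (t - 5)*(t + 2)*(t + 3)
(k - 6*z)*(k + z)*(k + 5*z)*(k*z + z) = k^4*z + k^3*z - 31*k^2*z^3 - 30*k*z^4 - 31*k*z^3 - 30*z^4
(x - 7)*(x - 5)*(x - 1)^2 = x^4 - 14*x^3 + 60*x^2 - 82*x + 35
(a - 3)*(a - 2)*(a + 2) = a^3 - 3*a^2 - 4*a + 12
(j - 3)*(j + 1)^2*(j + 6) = j^4 + 5*j^3 - 11*j^2 - 33*j - 18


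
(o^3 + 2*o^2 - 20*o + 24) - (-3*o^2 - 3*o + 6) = o^3 + 5*o^2 - 17*o + 18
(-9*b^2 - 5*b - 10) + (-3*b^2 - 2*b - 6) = -12*b^2 - 7*b - 16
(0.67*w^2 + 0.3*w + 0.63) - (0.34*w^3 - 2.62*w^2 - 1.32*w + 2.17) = -0.34*w^3 + 3.29*w^2 + 1.62*w - 1.54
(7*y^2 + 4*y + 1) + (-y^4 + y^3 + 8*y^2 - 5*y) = -y^4 + y^3 + 15*y^2 - y + 1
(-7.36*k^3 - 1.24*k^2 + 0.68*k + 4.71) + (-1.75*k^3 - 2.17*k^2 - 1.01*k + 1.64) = -9.11*k^3 - 3.41*k^2 - 0.33*k + 6.35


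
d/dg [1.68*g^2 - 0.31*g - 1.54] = 3.36*g - 0.31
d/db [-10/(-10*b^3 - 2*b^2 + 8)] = 5*b*(-15*b - 2)/(5*b^3 + b^2 - 4)^2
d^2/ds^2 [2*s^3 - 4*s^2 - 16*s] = 12*s - 8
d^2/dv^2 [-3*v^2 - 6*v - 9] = -6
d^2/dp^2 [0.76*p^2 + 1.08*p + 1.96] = 1.52000000000000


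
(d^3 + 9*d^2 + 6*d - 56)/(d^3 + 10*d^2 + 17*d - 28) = (d - 2)/(d - 1)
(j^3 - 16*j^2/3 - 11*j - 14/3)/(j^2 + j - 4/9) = 3*(3*j^3 - 16*j^2 - 33*j - 14)/(9*j^2 + 9*j - 4)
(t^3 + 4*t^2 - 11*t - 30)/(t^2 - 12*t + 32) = (t^3 + 4*t^2 - 11*t - 30)/(t^2 - 12*t + 32)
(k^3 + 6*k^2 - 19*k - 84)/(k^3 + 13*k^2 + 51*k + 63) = (k - 4)/(k + 3)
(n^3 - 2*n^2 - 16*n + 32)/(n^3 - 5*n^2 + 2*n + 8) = (n + 4)/(n + 1)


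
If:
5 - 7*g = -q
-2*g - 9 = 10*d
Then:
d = -q/35 - 73/70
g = q/7 + 5/7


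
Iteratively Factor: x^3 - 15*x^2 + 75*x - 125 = (x - 5)*(x^2 - 10*x + 25) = (x - 5)^2*(x - 5)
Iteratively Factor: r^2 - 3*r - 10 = (r - 5)*(r + 2)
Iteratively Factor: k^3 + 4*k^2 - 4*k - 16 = (k + 2)*(k^2 + 2*k - 8) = (k - 2)*(k + 2)*(k + 4)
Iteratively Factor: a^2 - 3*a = (a - 3)*(a)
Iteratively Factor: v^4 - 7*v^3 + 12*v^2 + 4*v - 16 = (v - 2)*(v^3 - 5*v^2 + 2*v + 8) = (v - 4)*(v - 2)*(v^2 - v - 2) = (v - 4)*(v - 2)^2*(v + 1)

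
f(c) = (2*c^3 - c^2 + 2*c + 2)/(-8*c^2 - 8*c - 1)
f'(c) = (16*c + 8)*(2*c^3 - c^2 + 2*c + 2)/(-8*c^2 - 8*c - 1)^2 + (6*c^2 - 2*c + 2)/(-8*c^2 - 8*c - 1) = 2*(-8*c^4 - 16*c^3 + 9*c^2 + 17*c + 7)/(64*c^4 + 128*c^3 + 80*c^2 + 16*c + 1)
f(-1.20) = 1.81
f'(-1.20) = 2.49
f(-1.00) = 3.00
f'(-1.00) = 14.00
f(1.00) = -0.29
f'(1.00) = 0.06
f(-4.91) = 1.74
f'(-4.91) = -0.22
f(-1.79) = 1.32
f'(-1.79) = 0.20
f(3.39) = -0.63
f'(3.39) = -0.21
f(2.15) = -0.39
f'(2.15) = -0.16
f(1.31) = -0.29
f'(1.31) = -0.05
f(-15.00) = 4.17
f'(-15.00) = -0.25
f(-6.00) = 1.98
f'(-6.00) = -0.23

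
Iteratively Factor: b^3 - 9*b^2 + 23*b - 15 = (b - 3)*(b^2 - 6*b + 5) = (b - 5)*(b - 3)*(b - 1)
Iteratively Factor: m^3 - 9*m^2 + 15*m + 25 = (m + 1)*(m^2 - 10*m + 25) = (m - 5)*(m + 1)*(m - 5)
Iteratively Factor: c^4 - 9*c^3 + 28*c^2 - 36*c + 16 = (c - 2)*(c^3 - 7*c^2 + 14*c - 8) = (c - 4)*(c - 2)*(c^2 - 3*c + 2) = (c - 4)*(c - 2)^2*(c - 1)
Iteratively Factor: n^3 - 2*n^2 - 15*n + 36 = (n - 3)*(n^2 + n - 12) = (n - 3)^2*(n + 4)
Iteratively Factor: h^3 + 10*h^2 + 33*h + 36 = (h + 4)*(h^2 + 6*h + 9) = (h + 3)*(h + 4)*(h + 3)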